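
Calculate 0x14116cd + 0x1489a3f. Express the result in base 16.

Add column by column in base 16, right to left:
  d+f = c carry 1
  c+3+1 = 0 carry 1
  6+a+1 = 1 carry 1
  1+9+1 = b
  1+8 = 9
  4+4 = 8
  1+1 = 2

0x289b10c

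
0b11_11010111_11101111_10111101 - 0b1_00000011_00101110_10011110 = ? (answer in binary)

Subtract column by column in base 2:
  1-0 → 1
  0-1 → 1 (borrow)
  1-1-1 → 1 (borrow)
  1-1-1 → 1 (borrow)
  1-1-1 → 1 (borrow)
  1-0-1 → 0
  0-0 → 0
  1-1 → 0
  1-0 → 1
  1-1 → 0
  1-1 → 0
  1-1 → 0
  0-0 → 0
  1-1 → 0
  1-0 → 1
  1-0 → 1
  1-1 → 0
  1-1 → 0
  1-0 → 1
  0-0 → 0
  1-0 → 1
  0-0 → 0
  1-0 → 1
  1-0 → 1
  1-1 → 0
  1-0 → 1

0b10110101001100000100011111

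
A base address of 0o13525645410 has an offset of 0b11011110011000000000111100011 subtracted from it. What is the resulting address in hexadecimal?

0x418B4925

0o13525645410 = 0x5D574B08 in hexadecimal.
0b11011110011000000000111100011 = 0x1BCC01E3 in hexadecimal.
Subtract column by column in base 16:
  8-3 → 5
  0-E → 2 (borrow)
  B-1-1 → 9
  4-0 → 4
  7-C → B (borrow)
  5-C-1 → 8 (borrow)
  D-B-1 → 1
  5-1 → 4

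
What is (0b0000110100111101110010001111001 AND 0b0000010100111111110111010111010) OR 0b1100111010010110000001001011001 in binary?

0b1100111110111111110011001111001

0b0000110100111101110010001111001 AND 0b0000010100111111110111010111010 = 0b0000010100111101110010000111000.
Then OR with 0b1100111010010110000001001011001.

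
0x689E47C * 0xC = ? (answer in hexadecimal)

Multiply each base-16 digit by 12, carrying:
  C×12 = 144 → write 0 carry 9
  7×12+9 = 93 → write D carry 5
  4×12+5 = 53 → write 5 carry 3
  E×12+3 = 171 → write B carry 10
  9×12+10 = 118 → write 6 carry 7
  8×12+7 = 103 → write 7 carry 6
  6×12+6 = 78 → write E carry 4
  remaining carry: 4

0x4E76B5D0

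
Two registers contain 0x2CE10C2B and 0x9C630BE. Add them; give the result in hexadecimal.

0x36A73CE9

Add column by column in base 16, right to left:
  B+E = 9 carry 1
  2+B+1 = E
  C+0 = C
  0+3 = 3
  1+6 = 7
  E+C = A carry 1
  C+9+1 = 6 carry 1
  2+0+1 = 3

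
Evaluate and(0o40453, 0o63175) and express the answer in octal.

AND each oct digit independently (no carries):
  4&6=4, 0&3=0, 4&1=0, 5&7=5, 3&5=1

0o40051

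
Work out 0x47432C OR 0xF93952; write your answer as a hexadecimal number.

OR each hex digit independently (no carries):
  4|F=F, 7|9=F, 4|3=7, 3|9=B, 2|5=7, C|2=E

0xFF7B7E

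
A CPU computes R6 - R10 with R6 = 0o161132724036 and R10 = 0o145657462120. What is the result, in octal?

0o13253241716

Subtract column by column in base 8:
  6-0 → 6
  3-2 → 1
  0-1 → 7 (borrow)
  4-2-1 → 1
  2-6 → 4 (borrow)
  7-4-1 → 2
  2-7 → 3 (borrow)
  3-5-1 → 5 (borrow)
  1-6-1 → 2 (borrow)
  1-5-1 → 3 (borrow)
  6-4-1 → 1
  1-1 → 0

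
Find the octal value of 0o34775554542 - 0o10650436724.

0o24125115616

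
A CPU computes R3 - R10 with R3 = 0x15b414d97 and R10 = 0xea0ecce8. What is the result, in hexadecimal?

0x713280af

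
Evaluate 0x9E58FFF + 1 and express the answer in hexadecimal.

0x9E59000

The trailing 3 digits are F (max in base 16), so adding 1 cascades: they roll to 0 and the next digit up increments.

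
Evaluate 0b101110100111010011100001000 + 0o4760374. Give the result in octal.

0o571704004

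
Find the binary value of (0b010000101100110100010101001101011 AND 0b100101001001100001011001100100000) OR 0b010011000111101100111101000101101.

0b10011001111101100111101000101101

0b010000101100110100010101001101011 AND 0b100101001001100001011001100100000 = 0b000000001000100000010001000100000.
Then OR with 0b010011000111101100111101000101101.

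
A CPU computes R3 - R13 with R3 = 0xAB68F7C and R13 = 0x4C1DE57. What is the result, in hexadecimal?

0x5F4B125

Subtract column by column in base 16:
  C-7 → 5
  7-5 → 2
  F-E → 1
  8-D → B (borrow)
  6-1-1 → 4
  B-C → F (borrow)
  A-4-1 → 5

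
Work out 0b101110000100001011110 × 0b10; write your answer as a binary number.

Multiply each base-2 digit by 2, carrying:
  0×2 = 0 → write 0
  1×2 = 2 → write 0 carry 1
  1×2+1 = 3 → write 1 carry 1
  1×2+1 = 3 → write 1 carry 1
  1×2+1 = 3 → write 1 carry 1
  0×2+1 = 1 → write 1
  1×2 = 2 → write 0 carry 1
  0×2+1 = 1 → write 1
  0×2 = 0 → write 0
  0×2 = 0 → write 0
  0×2 = 0 → write 0
  1×2 = 2 → write 0 carry 1
  0×2+1 = 1 → write 1
  0×2 = 0 → write 0
  0×2 = 0 → write 0
  0×2 = 0 → write 0
  1×2 = 2 → write 0 carry 1
  1×2+1 = 3 → write 1 carry 1
  1×2+1 = 3 → write 1 carry 1
  0×2+1 = 1 → write 1
  1×2 = 2 → write 0 carry 1
  remaining carry: 1

0b1011100001000010111100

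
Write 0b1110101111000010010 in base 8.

0o1657022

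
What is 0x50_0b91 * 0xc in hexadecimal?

Multiply each base-16 digit by 12, carrying:
  1×12 = 12 → write c
  9×12 = 108 → write c carry 6
  b×12+6 = 138 → write a carry 8
  0×12+8 = 8 → write 8
  0×12 = 0 → write 0
  5×12 = 60 → write c carry 3
  remaining carry: 3

0x3c08acc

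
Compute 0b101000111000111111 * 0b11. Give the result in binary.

Multiply each base-2 digit by 3, carrying:
  1×3 = 3 → write 1 carry 1
  1×3+1 = 4 → write 0 carry 2
  1×3+2 = 5 → write 1 carry 2
  1×3+2 = 5 → write 1 carry 2
  1×3+2 = 5 → write 1 carry 2
  1×3+2 = 5 → write 1 carry 2
  0×3+2 = 2 → write 0 carry 1
  0×3+1 = 1 → write 1
  0×3 = 0 → write 0
  1×3 = 3 → write 1 carry 1
  1×3+1 = 4 → write 0 carry 2
  1×3+2 = 5 → write 1 carry 2
  0×3+2 = 2 → write 0 carry 1
  0×3+1 = 1 → write 1
  0×3 = 0 → write 0
  1×3 = 3 → write 1 carry 1
  0×3+1 = 1 → write 1
  1×3 = 3 → write 1 carry 1
  remaining carry: 1

0b1111010101010111101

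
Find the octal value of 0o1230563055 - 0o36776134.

Subtract column by column in base 8:
  5-4 → 1
  5-3 → 2
  0-1 → 7 (borrow)
  3-6-1 → 4 (borrow)
  6-7-1 → 6 (borrow)
  5-7-1 → 5 (borrow)
  0-6-1 → 1 (borrow)
  3-3-1 → 7 (borrow)
  2-0-1 → 1
  1-0 → 1

0o1171564721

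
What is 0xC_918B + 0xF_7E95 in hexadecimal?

Add column by column in base 16, right to left:
  B+5 = 0 carry 1
  8+9+1 = 2 carry 1
  1+E+1 = 0 carry 1
  9+7+1 = 1 carry 1
  C+F+1 = C carry 1
  final carry 1

0x1C1020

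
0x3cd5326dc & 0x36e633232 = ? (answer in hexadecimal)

0x34c432210

AND each hex digit independently (no carries):
  3&3=3, c&6=4, d&e=c, 5&6=4, 3&3=3, 2&3=2, 6&2=2, d&3=1, c&2=0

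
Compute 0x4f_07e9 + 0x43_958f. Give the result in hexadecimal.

Add column by column in base 16, right to left:
  9+f = 8 carry 1
  e+8+1 = 7 carry 1
  7+5+1 = d
  0+9 = 9
  f+3 = 2 carry 1
  4+4+1 = 9

0x929d78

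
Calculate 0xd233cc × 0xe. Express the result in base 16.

Multiply each base-16 digit by 14, carrying:
  c×14 = 168 → write 8 carry 10
  c×14+10 = 178 → write 2 carry 11
  3×14+11 = 53 → write 5 carry 3
  3×14+3 = 45 → write d carry 2
  2×14+2 = 30 → write e carry 1
  d×14+1 = 183 → write 7 carry 11
  remaining carry: b

0xb7ed528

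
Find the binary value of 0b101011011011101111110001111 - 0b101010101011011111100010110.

Subtract column by column in base 2:
  1-0 → 1
  1-1 → 0
  1-1 → 0
  1-0 → 1
  0-1 → 1 (borrow)
  0-0-1 → 1 (borrow)
  0-0-1 → 1 (borrow)
  1-0-1 → 0
  1-1 → 0
  1-1 → 0
  1-1 → 0
  1-1 → 0
  1-1 → 0
  0-1 → 1 (borrow)
  1-0-1 → 0
  1-1 → 0
  1-1 → 0
  0-0 → 0
  1-1 → 0
  1-0 → 1
  0-1 → 1 (borrow)
  1-0-1 → 0
  1-1 → 0
  0-0 → 0
  1-1 → 0
  0-0 → 0
  1-1 → 0

0b110000010000001111001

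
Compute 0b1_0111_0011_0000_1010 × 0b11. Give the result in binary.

Multiply each base-2 digit by 3, carrying:
  0×3 = 0 → write 0
  1×3 = 3 → write 1 carry 1
  0×3+1 = 1 → write 1
  1×3 = 3 → write 1 carry 1
  0×3+1 = 1 → write 1
  0×3 = 0 → write 0
  0×3 = 0 → write 0
  0×3 = 0 → write 0
  1×3 = 3 → write 1 carry 1
  1×3+1 = 4 → write 0 carry 2
  0×3+2 = 2 → write 0 carry 1
  0×3+1 = 1 → write 1
  1×3 = 3 → write 1 carry 1
  1×3+1 = 4 → write 0 carry 2
  1×3+2 = 5 → write 1 carry 2
  0×3+2 = 2 → write 0 carry 1
  1×3+1 = 4 → write 0 carry 2
  remaining carry: 10

0b1000101100100011110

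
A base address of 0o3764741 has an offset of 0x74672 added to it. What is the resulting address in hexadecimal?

0o3764741 = 0xfe9e1 in hexadecimal.
Add column by column in base 16, right to left:
  1+2 = 3
  e+7 = 5 carry 1
  9+6+1 = 0 carry 1
  e+4+1 = 3 carry 1
  f+7+1 = 7 carry 1
  final carry 1

0x173053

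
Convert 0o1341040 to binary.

0b1011100001000100000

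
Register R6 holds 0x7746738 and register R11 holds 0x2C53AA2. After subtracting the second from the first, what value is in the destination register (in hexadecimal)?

Subtract column by column in base 16:
  8-2 → 6
  3-A → 9 (borrow)
  7-A-1 → C (borrow)
  6-3-1 → 2
  4-5 → F (borrow)
  7-C-1 → A (borrow)
  7-2-1 → 4

0x4AF2C96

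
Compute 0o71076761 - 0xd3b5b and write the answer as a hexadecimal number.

0o71076761 = 0xe47df1 in hexadecimal.
Subtract column by column in base 16:
  1-b → 6 (borrow)
  f-5-1 → 9
  d-b → 2
  7-3 → 4
  4-d → 7 (borrow)
  e-0-1 → d

0xd74296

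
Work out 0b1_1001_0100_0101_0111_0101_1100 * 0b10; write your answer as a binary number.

Multiply each base-2 digit by 2, carrying:
  0×2 = 0 → write 0
  0×2 = 0 → write 0
  1×2 = 2 → write 0 carry 1
  1×2+1 = 3 → write 1 carry 1
  1×2+1 = 3 → write 1 carry 1
  0×2+1 = 1 → write 1
  1×2 = 2 → write 0 carry 1
  0×2+1 = 1 → write 1
  1×2 = 2 → write 0 carry 1
  1×2+1 = 3 → write 1 carry 1
  1×2+1 = 3 → write 1 carry 1
  0×2+1 = 1 → write 1
  1×2 = 2 → write 0 carry 1
  0×2+1 = 1 → write 1
  1×2 = 2 → write 0 carry 1
  0×2+1 = 1 → write 1
  0×2 = 0 → write 0
  0×2 = 0 → write 0
  1×2 = 2 → write 0 carry 1
  0×2+1 = 1 → write 1
  1×2 = 2 → write 0 carry 1
  0×2+1 = 1 → write 1
  0×2 = 0 → write 0
  1×2 = 2 → write 0 carry 1
  1×2+1 = 3 → write 1 carry 1
  remaining carry: 1

0b11001010001010111010111000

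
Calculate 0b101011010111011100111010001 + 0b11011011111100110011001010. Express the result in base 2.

0b1000110110111000011010011011

Add column by column in base 2, right to left:
  1+0 = 1
  0+1 = 1
  0+0 = 0
  0+1 = 1
  1+0 = 1
  0+0 = 0
  1+1 = 0 carry 1
  1+1+1 = 1 carry 1
  1+0+1 = 0 carry 1
  0+0+1 = 1
  0+1 = 1
  1+1 = 0 carry 1
  1+0+1 = 0 carry 1
  1+0+1 = 0 carry 1
  0+1+1 = 0 carry 1
  1+1+1 = 1 carry 1
  1+1+1 = 1 carry 1
  1+1+1 = 1 carry 1
  0+1+1 = 0 carry 1
  1+1+1 = 1 carry 1
  0+0+1 = 1
  1+1 = 0 carry 1
  1+1+1 = 1 carry 1
  0+0+1 = 1
  1+1 = 0 carry 1
  0+1+1 = 0 carry 1
  1+0+1 = 0 carry 1
  final carry 1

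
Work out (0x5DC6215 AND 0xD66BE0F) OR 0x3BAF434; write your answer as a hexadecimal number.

0x7FEF635

0x5DC6215 AND 0xD66BE0F = 0x5442205.
Then OR with 0x3BAF434.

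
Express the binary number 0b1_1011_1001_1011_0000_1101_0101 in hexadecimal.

0x1b9b0d5

Group the bits into nibbles: 0001 1011 1001 1011 0000 1101 0101 → 1b9b0d5.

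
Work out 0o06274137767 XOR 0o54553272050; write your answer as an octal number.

0o52727345737

XOR each oct digit independently (no carries):
  0^5=5, 6^4=2, 2^5=7, 7^5=2, 4^3=7, 1^2=3, 3^7=4, 7^2=5, 7^0=7, 6^5=3, 7^0=7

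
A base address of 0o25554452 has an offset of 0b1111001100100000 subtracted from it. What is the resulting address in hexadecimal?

0o25554452 = 0x56D92A in hexadecimal.
0b1111001100100000 = 0xF320 in hexadecimal.
Subtract column by column in base 16:
  A-0 → A
  2-2 → 0
  9-3 → 6
  D-F → E (borrow)
  6-0-1 → 5
  5-0 → 5

0x55E60A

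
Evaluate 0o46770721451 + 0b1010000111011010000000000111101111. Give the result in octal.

0o167722722430

0b1010000111011010000000000111101111 = 0o120732000757 in octal.
Add column by column in base 8, right to left:
  1+7 = 0 carry 1
  5+5+1 = 3 carry 1
  4+7+1 = 4 carry 1
  1+0+1 = 2
  2+0 = 2
  7+0 = 7
  0+2 = 2
  7+3 = 2 carry 1
  7+7+1 = 7 carry 1
  6+0+1 = 7
  4+2 = 6
  0+1 = 1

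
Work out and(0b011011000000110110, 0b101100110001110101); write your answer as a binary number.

0b001000000000110100

AND bit by bit (1 only where both bits are 1):
  011011000000110110
& 101100110001110101
= 001000000000110100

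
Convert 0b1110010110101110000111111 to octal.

Group the bits in threes: 001 110 010 110 101 110 000 111 111 → 162656077.

0o162656077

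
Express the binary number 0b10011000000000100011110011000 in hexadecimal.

0x13004798

Group the bits into nibbles: 0001 0011 0000 0000 0100 0111 1001 1000 → 13004798.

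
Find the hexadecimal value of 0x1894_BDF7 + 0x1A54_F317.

0x32E9B10E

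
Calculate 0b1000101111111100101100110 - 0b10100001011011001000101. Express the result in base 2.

Subtract column by column in base 2:
  0-1 → 1 (borrow)
  1-0-1 → 0
  1-1 → 0
  0-0 → 0
  0-0 → 0
  1-0 → 1
  1-1 → 0
  0-0 → 0
  1-0 → 1
  0-1 → 1 (borrow)
  0-1-1 → 0 (borrow)
  1-0-1 → 0
  1-1 → 0
  1-1 → 0
  1-0 → 1
  1-1 → 0
  1-0 → 1
  1-0 → 1
  1-0 → 1
  0-0 → 0
  1-1 → 0
  0-0 → 0
  0-1 → 1 (borrow)
  0-0-1 → 1 (borrow)
  1-0-1 → 0

0b110001110100001100100001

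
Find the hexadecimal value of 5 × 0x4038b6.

Multiply each base-16 digit by 5, carrying:
  6×5 = 30 → write e carry 1
  b×5+1 = 56 → write 8 carry 3
  8×5+3 = 43 → write b carry 2
  3×5+2 = 17 → write 1 carry 1
  0×5+1 = 1 → write 1
  4×5 = 20 → write 4 carry 1
  remaining carry: 1

0x1411b8e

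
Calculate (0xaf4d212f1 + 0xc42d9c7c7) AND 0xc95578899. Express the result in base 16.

0x415038898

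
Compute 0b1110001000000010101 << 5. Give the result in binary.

Left shift by 5: append 5 zero bits.

0b111000100000001010100000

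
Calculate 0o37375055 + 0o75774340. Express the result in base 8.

0o135371415

Add column by column in base 8, right to left:
  5+0 = 5
  5+4 = 1 carry 1
  0+3+1 = 4
  5+4 = 1 carry 1
  7+7+1 = 7 carry 1
  3+7+1 = 3 carry 1
  7+5+1 = 5 carry 1
  3+7+1 = 3 carry 1
  final carry 1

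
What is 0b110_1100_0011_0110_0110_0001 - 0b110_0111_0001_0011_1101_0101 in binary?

Subtract column by column in base 2:
  1-1 → 0
  0-0 → 0
  0-1 → 1 (borrow)
  0-0-1 → 1 (borrow)
  0-1-1 → 0 (borrow)
  1-0-1 → 0
  1-1 → 0
  0-1 → 1 (borrow)
  0-1-1 → 0 (borrow)
  1-1-1 → 1 (borrow)
  1-0-1 → 0
  0-0 → 0
  1-1 → 0
  1-0 → 1
  0-0 → 0
  0-0 → 0
  0-1 → 1 (borrow)
  0-1-1 → 0 (borrow)
  1-1-1 → 1 (borrow)
  1-0-1 → 0
  0-0 → 0
  1-1 → 0
  1-1 → 0

0b1010010001010001100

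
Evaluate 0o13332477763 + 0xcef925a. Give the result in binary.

0b1101000010110100001001001001101

0o13332477763 = 0b1011011011010100111111111110011 in binary.
0xcef925a = 0b1100111011111001001001011010 in binary.
Add column by column in base 2, right to left:
  1+0 = 1
  1+1 = 0 carry 1
  0+0+1 = 1
  0+1 = 1
  1+1 = 0 carry 1
  1+0+1 = 0 carry 1
  1+1+1 = 1 carry 1
  1+0+1 = 0 carry 1
  1+0+1 = 0 carry 1
  1+1+1 = 1 carry 1
  1+0+1 = 0 carry 1
  1+0+1 = 0 carry 1
  1+1+1 = 1 carry 1
  1+0+1 = 0 carry 1
  1+0+1 = 0 carry 1
  0+1+1 = 0 carry 1
  0+1+1 = 0 carry 1
  1+1+1 = 1 carry 1
  0+1+1 = 0 carry 1
  1+1+1 = 1 carry 1
  0+0+1 = 1
  1+1 = 0 carry 1
  1+1+1 = 1 carry 1
  0+1+1 = 0 carry 1
  1+0+1 = 0 carry 1
  1+0+1 = 0 carry 1
  0+1+1 = 0 carry 1
  1+1+1 = 1 carry 1
  1+0+1 = 0 carry 1
  0+0+1 = 1
  1+0 = 1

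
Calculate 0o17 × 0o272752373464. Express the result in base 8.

0o5364275276014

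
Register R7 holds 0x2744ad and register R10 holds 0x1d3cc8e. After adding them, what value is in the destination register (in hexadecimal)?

Add column by column in base 16, right to left:
  d+e = b carry 1
  a+8+1 = 3 carry 1
  4+c+1 = 1 carry 1
  4+c+1 = 1 carry 1
  7+3+1 = b
  2+d = f
  0+1 = 1

0x1fb113b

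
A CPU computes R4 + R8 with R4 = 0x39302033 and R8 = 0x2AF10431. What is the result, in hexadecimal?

0x64212464

Add column by column in base 16, right to left:
  3+1 = 4
  3+3 = 6
  0+4 = 4
  2+0 = 2
  0+1 = 1
  3+F = 2 carry 1
  9+A+1 = 4 carry 1
  3+2+1 = 6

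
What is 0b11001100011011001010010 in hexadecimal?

Group the bits into nibbles: 0110 0110 0011 0110 0101 0010 → 663652.

0x663652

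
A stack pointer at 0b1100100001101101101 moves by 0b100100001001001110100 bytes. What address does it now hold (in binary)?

0b110000101010111100001

Add column by column in base 2, right to left:
  1+0 = 1
  0+0 = 0
  1+1 = 0 carry 1
  1+0+1 = 0 carry 1
  0+1+1 = 0 carry 1
  1+1+1 = 1 carry 1
  1+1+1 = 1 carry 1
  0+0+1 = 1
  1+0 = 1
  1+1 = 0 carry 1
  0+0+1 = 1
  0+0 = 0
  0+1 = 1
  0+0 = 0
  1+0 = 1
  0+0 = 0
  0+0 = 0
  1+1 = 0 carry 1
  1+0+1 = 0 carry 1
  0+0+1 = 1
  0+1 = 1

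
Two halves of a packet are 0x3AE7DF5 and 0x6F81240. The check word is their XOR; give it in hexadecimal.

0x5566FB5

XOR each hex digit independently (no carries):
  3^6=5, A^F=5, E^8=6, 7^1=6, D^2=F, F^4=B, 5^0=5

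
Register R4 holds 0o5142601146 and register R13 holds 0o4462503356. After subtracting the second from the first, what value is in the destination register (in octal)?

0o460075570

Subtract column by column in base 8:
  6-6 → 0
  4-5 → 7 (borrow)
  1-3-1 → 5 (borrow)
  1-3-1 → 5 (borrow)
  0-0-1 → 7 (borrow)
  6-5-1 → 0
  2-2 → 0
  4-6 → 6 (borrow)
  1-4-1 → 4 (borrow)
  5-4-1 → 0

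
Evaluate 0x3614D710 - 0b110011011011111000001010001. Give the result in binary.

0b101111101001101110011010111111

0x3614D710 = 0b110110000101001101011100010000 in binary.
Subtract column by column in base 2:
  0-1 → 1 (borrow)
  0-0-1 → 1 (borrow)
  0-0-1 → 1 (borrow)
  0-0-1 → 1 (borrow)
  1-1-1 → 1 (borrow)
  0-0-1 → 1 (borrow)
  0-1-1 → 0 (borrow)
  0-0-1 → 1 (borrow)
  1-0-1 → 0
  1-0 → 1
  1-0 → 1
  0-0 → 0
  1-1 → 0
  0-1 → 1 (borrow)
  1-1-1 → 1 (borrow)
  1-1-1 → 1 (borrow)
  0-1-1 → 0 (borrow)
  0-0-1 → 1 (borrow)
  1-1-1 → 1 (borrow)
  0-1-1 → 0 (borrow)
  1-0-1 → 0
  0-1 → 1 (borrow)
  0-1-1 → 0 (borrow)
  0-0-1 → 1 (borrow)
  0-0-1 → 1 (borrow)
  1-1-1 → 1 (borrow)
  1-1-1 → 1 (borrow)
  0-0-1 → 1 (borrow)
  1-0-1 → 0
  1-0 → 1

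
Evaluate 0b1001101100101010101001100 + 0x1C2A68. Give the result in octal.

0o124477664

0b1001101100101010101001100 = 0o115452514 in octal.
0x1C2A68 = 0o7025150 in octal.
Add column by column in base 8, right to left:
  4+0 = 4
  1+5 = 6
  5+1 = 6
  2+5 = 7
  5+2 = 7
  4+0 = 4
  5+7 = 4 carry 1
  1+0+1 = 2
  1+0 = 1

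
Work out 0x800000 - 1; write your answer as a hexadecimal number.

The trailing 5 digits are 0, so subtracting 1 borrows through: they become F and the next digit up decrements.

0x7FFFFF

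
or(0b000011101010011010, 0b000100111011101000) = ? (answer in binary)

0b000111111011111010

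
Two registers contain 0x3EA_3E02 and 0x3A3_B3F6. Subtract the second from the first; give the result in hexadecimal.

0x468A0C

Subtract column by column in base 16:
  2-6 → C (borrow)
  0-F-1 → 0 (borrow)
  E-3-1 → A
  3-B → 8 (borrow)
  A-3-1 → 6
  E-A → 4
  3-3 → 0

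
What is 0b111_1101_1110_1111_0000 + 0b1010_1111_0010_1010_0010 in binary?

Add column by column in base 2, right to left:
  0+0 = 0
  0+1 = 1
  0+0 = 0
  0+0 = 0
  1+0 = 1
  1+1 = 0 carry 1
  1+0+1 = 0 carry 1
  1+1+1 = 1 carry 1
  0+0+1 = 1
  1+1 = 0 carry 1
  1+0+1 = 0 carry 1
  1+0+1 = 0 carry 1
  1+1+1 = 1 carry 1
  0+1+1 = 0 carry 1
  1+1+1 = 1 carry 1
  1+1+1 = 1 carry 1
  1+0+1 = 0 carry 1
  1+1+1 = 1 carry 1
  1+0+1 = 0 carry 1
  0+1+1 = 0 carry 1
  final carry 1

0b100101101000110010010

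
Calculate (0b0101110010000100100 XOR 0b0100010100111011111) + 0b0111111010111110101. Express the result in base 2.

0b1001100001111110000

First 0b0101110010000100100 XOR 0b0100010100111011111 = 0b0001100110111111011.
Add column by column in base 2, right to left:
  1+1 = 0 carry 1
  1+0+1 = 0 carry 1
  0+1+1 = 0 carry 1
  1+0+1 = 0 carry 1
  1+1+1 = 1 carry 1
  1+1+1 = 1 carry 1
  1+1+1 = 1 carry 1
  1+1+1 = 1 carry 1
  1+1+1 = 1 carry 1
  0+0+1 = 1
  1+1 = 0 carry 1
  1+0+1 = 0 carry 1
  0+1+1 = 0 carry 1
  0+1+1 = 0 carry 1
  1+1+1 = 1 carry 1
  1+1+1 = 1 carry 1
  0+1+1 = 0 carry 1
  0+1+1 = 0 carry 1
  final carry 1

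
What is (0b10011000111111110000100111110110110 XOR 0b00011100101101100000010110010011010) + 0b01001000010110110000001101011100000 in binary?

0b11001100101001000000111111000001100

First 0b10011000111111110000100111110110110 XOR 0b00011100101101100000010110010011010 = 0b10000100010010010000110001100101100.
Add column by column in base 2, right to left:
  0+0 = 0
  0+0 = 0
  1+0 = 1
  1+0 = 1
  0+0 = 0
  1+1 = 0 carry 1
  0+1+1 = 0 carry 1
  0+1+1 = 0 carry 1
  1+0+1 = 0 carry 1
  1+1+1 = 1 carry 1
  0+0+1 = 1
  0+1 = 1
  0+1 = 1
  1+0 = 1
  1+0 = 1
  0+0 = 0
  0+0 = 0
  0+0 = 0
  0+0 = 0
  1+1 = 0 carry 1
  0+1+1 = 0 carry 1
  0+0+1 = 1
  1+1 = 0 carry 1
  0+1+1 = 0 carry 1
  0+0+1 = 1
  1+1 = 0 carry 1
  0+0+1 = 1
  0+0 = 0
  0+0 = 0
  1+0 = 1
  0+1 = 1
  0+0 = 0
  0+0 = 0
  0+1 = 1
  1+0 = 1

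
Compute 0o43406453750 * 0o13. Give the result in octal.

Multiply each base-8 digit by 11, carrying:
  0×11 = 0 → write 0
  5×11 = 55 → write 7 carry 6
  7×11+6 = 83 → write 3 carry 10
  3×11+10 = 43 → write 3 carry 5
  5×11+5 = 60 → write 4 carry 7
  4×11+7 = 51 → write 3 carry 6
  6×11+6 = 72 → write 0 carry 9
  0×11+9 = 9 → write 1 carry 1
  4×11+1 = 45 → write 5 carry 5
  3×11+5 = 38 → write 6 carry 4
  4×11+4 = 48 → write 0 carry 6
  remaining carry: 6

0o606510343370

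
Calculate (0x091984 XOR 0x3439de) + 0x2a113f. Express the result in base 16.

0x673199

First 0x091984 XOR 0x3439de = 0x3d205a.
Add column by column in base 16, right to left:
  a+f = 9 carry 1
  5+3+1 = 9
  0+1 = 1
  2+1 = 3
  d+a = 7 carry 1
  3+2+1 = 6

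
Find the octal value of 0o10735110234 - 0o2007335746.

0o6725552266

Subtract column by column in base 8:
  4-6 → 6 (borrow)
  3-4-1 → 6 (borrow)
  2-7-1 → 2 (borrow)
  0-5-1 → 2 (borrow)
  1-3-1 → 5 (borrow)
  1-3-1 → 5 (borrow)
  5-7-1 → 5 (borrow)
  3-0-1 → 2
  7-0 → 7
  0-2 → 6 (borrow)
  1-0-1 → 0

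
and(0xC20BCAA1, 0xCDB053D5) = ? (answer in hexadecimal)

AND each hex digit independently (no carries):
  C&C=C, 2&D=0, 0&B=0, B&0=0, C&5=4, A&3=2, A&D=8, 1&5=1

0xC0004281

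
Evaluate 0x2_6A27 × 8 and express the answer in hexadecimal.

0x135138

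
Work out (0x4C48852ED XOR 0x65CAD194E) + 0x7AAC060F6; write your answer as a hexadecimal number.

0xA42E5AC99

First 0x4C48852ED XOR 0x65CAD194E = 0x298254BA3.
Add column by column in base 16, right to left:
  3+6 = 9
  A+F = 9 carry 1
  B+0+1 = C
  4+6 = A
  5+0 = 5
  2+C = E
  8+A = 2 carry 1
  9+A+1 = 4 carry 1
  2+7+1 = A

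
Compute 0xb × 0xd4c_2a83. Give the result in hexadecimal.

Multiply each base-16 digit by 11, carrying:
  3×11 = 33 → write 1 carry 2
  8×11+2 = 90 → write a carry 5
  a×11+5 = 115 → write 3 carry 7
  2×11+7 = 29 → write d carry 1
  c×11+1 = 133 → write 5 carry 8
  4×11+8 = 52 → write 4 carry 3
  d×11+3 = 146 → write 2 carry 9
  remaining carry: 9

0x9245d3a1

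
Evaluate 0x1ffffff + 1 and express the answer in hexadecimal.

The trailing 6 digits are F (max in base 16), so adding 1 cascades: they roll to 0 and the next digit up increments.

0x2000000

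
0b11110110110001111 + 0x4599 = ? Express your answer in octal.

0o431450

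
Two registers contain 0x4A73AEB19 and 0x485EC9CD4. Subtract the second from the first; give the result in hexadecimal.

Subtract column by column in base 16:
  9-4 → 5
  1-D → 4 (borrow)
  B-C-1 → E (borrow)
  E-9-1 → 4
  A-C → E (borrow)
  3-E-1 → 4 (borrow)
  7-5-1 → 1
  A-8 → 2
  4-4 → 0

0x214E4E45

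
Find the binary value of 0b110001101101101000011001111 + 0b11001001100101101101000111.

Add column by column in base 2, right to left:
  1+1 = 0 carry 1
  1+1+1 = 1 carry 1
  1+1+1 = 1 carry 1
  1+0+1 = 0 carry 1
  0+0+1 = 1
  0+0 = 0
  1+1 = 0 carry 1
  1+0+1 = 0 carry 1
  0+1+1 = 0 carry 1
  0+1+1 = 0 carry 1
  0+0+1 = 1
  0+1 = 1
  1+1 = 0 carry 1
  0+0+1 = 1
  1+1 = 0 carry 1
  1+0+1 = 0 carry 1
  0+0+1 = 1
  1+1 = 0 carry 1
  1+1+1 = 1 carry 1
  0+0+1 = 1
  1+0 = 1
  1+1 = 0 carry 1
  0+0+1 = 1
  0+0 = 0
  0+1 = 1
  1+1 = 0 carry 1
  1+0+1 = 0 carry 1
  final carry 1

0b1001010111010010110000010110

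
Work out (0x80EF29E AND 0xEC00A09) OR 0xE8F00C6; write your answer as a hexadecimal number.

0xE8F02CE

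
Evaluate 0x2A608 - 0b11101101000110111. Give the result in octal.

0x2A608 = 0o523010 in octal.
0b11101101000110111 = 0o355067 in octal.
Subtract column by column in base 8:
  0-7 → 1 (borrow)
  1-6-1 → 2 (borrow)
  0-0-1 → 7 (borrow)
  3-5-1 → 5 (borrow)
  2-5-1 → 4 (borrow)
  5-3-1 → 1

0o145721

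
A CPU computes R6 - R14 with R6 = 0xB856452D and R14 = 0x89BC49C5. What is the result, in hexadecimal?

Subtract column by column in base 16:
  D-5 → 8
  2-C → 6 (borrow)
  5-9-1 → B (borrow)
  4-4-1 → F (borrow)
  6-C-1 → 9 (borrow)
  5-B-1 → 9 (borrow)
  8-9-1 → E (borrow)
  B-8-1 → 2

0x2E99FB68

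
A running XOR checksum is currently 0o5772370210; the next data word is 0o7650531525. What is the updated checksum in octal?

0o2122641735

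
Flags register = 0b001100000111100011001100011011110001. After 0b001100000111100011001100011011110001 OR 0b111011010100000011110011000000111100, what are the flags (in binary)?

0b111111010111100011111111011011111101

OR bit by bit (1 where either bit is 1):
  001100000111100011001100011011110001
| 111011010100000011110011000000111100
= 111111010111100011111111011011111101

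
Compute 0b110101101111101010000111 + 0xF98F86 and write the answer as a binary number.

0b1110100001000101000001101

0xF98F86 = 0b111110011000111110000110 in binary.
Add column by column in base 2, right to left:
  1+0 = 1
  1+1 = 0 carry 1
  1+1+1 = 1 carry 1
  0+0+1 = 1
  0+0 = 0
  0+0 = 0
  0+0 = 0
  1+1 = 0 carry 1
  0+1+1 = 0 carry 1
  1+1+1 = 1 carry 1
  0+1+1 = 0 carry 1
  1+1+1 = 1 carry 1
  1+0+1 = 0 carry 1
  1+0+1 = 0 carry 1
  1+0+1 = 0 carry 1
  1+1+1 = 1 carry 1
  0+1+1 = 0 carry 1
  1+0+1 = 0 carry 1
  1+0+1 = 0 carry 1
  0+1+1 = 0 carry 1
  1+1+1 = 1 carry 1
  0+1+1 = 0 carry 1
  1+1+1 = 1 carry 1
  1+1+1 = 1 carry 1
  final carry 1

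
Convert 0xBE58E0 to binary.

0b101111100101100011100000

Expand each hex digit to 4 bits: B=1011 E=1110 5=0101 8=1000 E=1110 0=0000.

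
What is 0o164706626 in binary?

0b1110100111000110110010110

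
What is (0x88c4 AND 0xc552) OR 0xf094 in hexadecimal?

0xf0d4

0x88c4 AND 0xc552 = 0x8040.
Then OR with 0xf094.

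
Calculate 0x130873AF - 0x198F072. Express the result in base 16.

0x116F833D

Subtract column by column in base 16:
  F-2 → D
  A-7 → 3
  3-0 → 3
  7-F → 8 (borrow)
  8-8-1 → F (borrow)
  0-9-1 → 6 (borrow)
  3-1-1 → 1
  1-0 → 1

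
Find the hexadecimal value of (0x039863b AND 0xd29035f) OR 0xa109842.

0xa399a5b

0x039863b AND 0xd29035f = 0x029021b.
Then OR with 0xa109842.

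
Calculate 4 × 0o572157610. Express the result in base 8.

Multiply each base-8 digit by 4, carrying:
  0×4 = 0 → write 0
  1×4 = 4 → write 4
  6×4 = 24 → write 0 carry 3
  7×4+3 = 31 → write 7 carry 3
  5×4+3 = 23 → write 7 carry 2
  1×4+2 = 6 → write 6
  2×4 = 8 → write 0 carry 1
  7×4+1 = 29 → write 5 carry 3
  5×4+3 = 23 → write 7 carry 2
  remaining carry: 2

0o2750677040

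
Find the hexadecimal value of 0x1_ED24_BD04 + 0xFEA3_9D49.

Add column by column in base 16, right to left:
  4+9 = D
  0+4 = 4
  D+D = A carry 1
  B+9+1 = 5 carry 1
  4+3+1 = 8
  2+A = C
  D+E = B carry 1
  E+F+1 = E carry 1
  1+0+1 = 2

0x2EBC85A4D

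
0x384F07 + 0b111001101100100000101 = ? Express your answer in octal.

0x384F07 = 0o16047407 in octal.
0b111001101100100000101 = 0o7154405 in octal.
Add column by column in base 8, right to left:
  7+5 = 4 carry 1
  0+0+1 = 1
  4+4 = 0 carry 1
  7+4+1 = 4 carry 1
  4+5+1 = 2 carry 1
  0+1+1 = 2
  6+7 = 5 carry 1
  1+0+1 = 2

0o25224014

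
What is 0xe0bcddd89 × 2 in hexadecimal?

Multiply each base-16 digit by 2, carrying:
  9×2 = 18 → write 2 carry 1
  8×2+1 = 17 → write 1 carry 1
  d×2+1 = 27 → write b carry 1
  d×2+1 = 27 → write b carry 1
  d×2+1 = 27 → write b carry 1
  c×2+1 = 25 → write 9 carry 1
  b×2+1 = 23 → write 7 carry 1
  0×2+1 = 1 → write 1
  e×2 = 28 → write c carry 1
  remaining carry: 1

0x1c179bbb12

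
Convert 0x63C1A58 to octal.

0o617015130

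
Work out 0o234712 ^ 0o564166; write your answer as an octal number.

0o750674

XOR each oct digit independently (no carries):
  2^5=7, 3^6=5, 4^4=0, 7^1=6, 1^6=7, 2^6=4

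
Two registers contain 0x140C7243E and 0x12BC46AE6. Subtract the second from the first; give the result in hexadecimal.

0x1502B958

Subtract column by column in base 16:
  E-6 → 8
  3-E → 5 (borrow)
  4-A-1 → 9 (borrow)
  2-6-1 → B (borrow)
  7-4-1 → 2
  C-C → 0
  0-B → 5 (borrow)
  4-2-1 → 1
  1-1 → 0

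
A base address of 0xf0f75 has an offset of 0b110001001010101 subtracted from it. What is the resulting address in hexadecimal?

0b110001001010101 = 0x6255 in hexadecimal.
Subtract column by column in base 16:
  5-5 → 0
  7-5 → 2
  f-2 → d
  0-6 → a (borrow)
  f-0-1 → e

0xead20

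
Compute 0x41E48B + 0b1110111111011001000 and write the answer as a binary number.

0b10010010110001101010011

0x41E48B = 0b10000011110010010001011 in binary.
Add column by column in base 2, right to left:
  1+0 = 1
  1+0 = 1
  0+0 = 0
  1+1 = 0 carry 1
  0+0+1 = 1
  0+0 = 0
  0+1 = 1
  1+1 = 0 carry 1
  0+0+1 = 1
  0+1 = 1
  1+1 = 0 carry 1
  0+1+1 = 0 carry 1
  0+1+1 = 0 carry 1
  1+1+1 = 1 carry 1
  1+1+1 = 1 carry 1
  1+0+1 = 0 carry 1
  1+1+1 = 1 carry 1
  0+1+1 = 0 carry 1
  0+1+1 = 0 carry 1
  0+0+1 = 1
  0+0 = 0
  0+0 = 0
  1+0 = 1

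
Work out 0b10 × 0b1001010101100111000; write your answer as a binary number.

0b10010101011001110000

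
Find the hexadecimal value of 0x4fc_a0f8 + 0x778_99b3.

Add column by column in base 16, right to left:
  8+3 = b
  f+b = a carry 1
  0+9+1 = a
  a+9 = 3 carry 1
  c+8+1 = 5 carry 1
  f+7+1 = 7 carry 1
  4+7+1 = c

0xc753aab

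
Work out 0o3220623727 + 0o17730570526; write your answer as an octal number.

0o23151414455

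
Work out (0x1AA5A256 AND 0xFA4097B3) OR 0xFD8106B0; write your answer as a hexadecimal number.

0x1AA5A256 AND 0xFA4097B3 = 0x1A008212.
Then OR with 0xFD8106B0.

0xFF8186B2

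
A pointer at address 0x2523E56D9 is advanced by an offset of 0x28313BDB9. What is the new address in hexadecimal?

Add column by column in base 16, right to left:
  9+9 = 2 carry 1
  D+B+1 = 9 carry 1
  6+D+1 = 4 carry 1
  5+B+1 = 1 carry 1
  E+3+1 = 2 carry 1
  3+1+1 = 5
  2+3 = 5
  5+8 = D
  2+2 = 4

0x4D5521492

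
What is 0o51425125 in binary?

0b101001100010101001010101

Each octal digit is 3 bits: 5=101 1=001 4=100 2=010 5=101 1=001 2=010 5=101.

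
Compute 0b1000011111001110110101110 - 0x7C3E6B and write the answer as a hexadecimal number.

0b1000011111001110110101110 = 0x10F9DAE in hexadecimal.
Subtract column by column in base 16:
  E-B → 3
  A-6 → 4
  D-E → F (borrow)
  9-3-1 → 5
  F-C → 3
  0-7 → 9 (borrow)
  1-0-1 → 0

0x935F43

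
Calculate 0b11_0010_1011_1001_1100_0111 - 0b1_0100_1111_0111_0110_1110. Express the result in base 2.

0b111011100001001011001

Subtract column by column in base 2:
  1-0 → 1
  1-1 → 0
  1-1 → 0
  0-1 → 1 (borrow)
  0-0-1 → 1 (borrow)
  0-1-1 → 0 (borrow)
  1-1-1 → 1 (borrow)
  1-0-1 → 0
  1-1 → 0
  0-1 → 1 (borrow)
  0-1-1 → 0 (borrow)
  1-0-1 → 0
  1-1 → 0
  1-1 → 0
  0-1 → 1 (borrow)
  1-1-1 → 1 (borrow)
  0-0-1 → 1 (borrow)
  1-0-1 → 0
  0-1 → 1 (borrow)
  0-0-1 → 1 (borrow)
  1-1-1 → 1 (borrow)
  1-0-1 → 0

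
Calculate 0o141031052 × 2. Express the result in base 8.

0o302062124

Multiply each base-8 digit by 2, carrying:
  2×2 = 4 → write 4
  5×2 = 10 → write 2 carry 1
  0×2+1 = 1 → write 1
  1×2 = 2 → write 2
  3×2 = 6 → write 6
  0×2 = 0 → write 0
  1×2 = 2 → write 2
  4×2 = 8 → write 0 carry 1
  1×2+1 = 3 → write 3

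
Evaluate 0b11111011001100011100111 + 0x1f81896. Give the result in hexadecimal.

0x275b17d

0b11111011001100011100111 = 0x7d98e7 in hexadecimal.
Add column by column in base 16, right to left:
  7+6 = d
  e+9 = 7 carry 1
  8+8+1 = 1 carry 1
  9+1+1 = b
  d+8 = 5 carry 1
  7+f+1 = 7 carry 1
  0+1+1 = 2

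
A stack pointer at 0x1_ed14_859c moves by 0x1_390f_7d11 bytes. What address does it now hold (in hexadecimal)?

Add column by column in base 16, right to left:
  c+1 = d
  9+1 = a
  5+d = 2 carry 1
  8+7+1 = 0 carry 1
  4+f+1 = 4 carry 1
  1+0+1 = 2
  d+9 = 6 carry 1
  e+3+1 = 2 carry 1
  1+1+1 = 3

0x3262402ad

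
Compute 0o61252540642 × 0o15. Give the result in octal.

Multiply each base-8 digit by 13, carrying:
  2×13 = 26 → write 2 carry 3
  4×13+3 = 55 → write 7 carry 6
  6×13+6 = 84 → write 4 carry 10
  0×13+10 = 10 → write 2 carry 1
  4×13+1 = 53 → write 5 carry 6
  5×13+6 = 71 → write 7 carry 8
  2×13+8 = 34 → write 2 carry 4
  5×13+4 = 69 → write 5 carry 8
  2×13+8 = 34 → write 2 carry 4
  1×13+4 = 17 → write 1 carry 2
  6×13+2 = 80 → write 0 carry 10
  remaining carry: 12

0o1201252752472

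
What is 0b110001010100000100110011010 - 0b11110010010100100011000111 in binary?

Subtract column by column in base 2:
  0-1 → 1 (borrow)
  1-1-1 → 1 (borrow)
  0-1-1 → 0 (borrow)
  1-0-1 → 0
  1-0 → 1
  0-0 → 0
  0-1 → 1 (borrow)
  1-1-1 → 1 (borrow)
  1-0-1 → 0
  0-0 → 0
  0-0 → 0
  1-1 → 0
  0-0 → 0
  0-0 → 0
  0-1 → 1 (borrow)
  0-0-1 → 1 (borrow)
  0-1-1 → 0 (borrow)
  1-0-1 → 0
  0-0 → 0
  1-1 → 0
  0-0 → 0
  1-0 → 1
  0-1 → 1 (borrow)
  0-1-1 → 0 (borrow)
  0-1-1 → 0 (borrow)
  1-1-1 → 1 (borrow)
  1-0-1 → 0

0b10011000001100000011010011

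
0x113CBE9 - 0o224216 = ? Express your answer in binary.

0b1000100101010001101011011

0x113CBE9 = 0b1000100111100101111101001 in binary.
0o224216 = 0b10010100010001110 in binary.
Subtract column by column in base 2:
  1-0 → 1
  0-1 → 1 (borrow)
  0-1-1 → 0 (borrow)
  1-1-1 → 1 (borrow)
  0-0-1 → 1 (borrow)
  1-0-1 → 0
  1-0 → 1
  1-1 → 0
  1-0 → 1
  1-0 → 1
  0-0 → 0
  1-1 → 0
  0-0 → 0
  0-1 → 1 (borrow)
  1-0-1 → 0
  1-0 → 1
  1-1 → 0
  1-0 → 1
  0-0 → 0
  0-0 → 0
  1-0 → 1
  0-0 → 0
  0-0 → 0
  0-0 → 0
  1-0 → 1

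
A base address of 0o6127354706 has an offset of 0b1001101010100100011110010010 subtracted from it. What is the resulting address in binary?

0b100111101100111001001000110100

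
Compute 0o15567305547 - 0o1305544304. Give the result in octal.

0o14261541243

Subtract column by column in base 8:
  7-4 → 3
  4-0 → 4
  5-3 → 2
  5-4 → 1
  0-4 → 4 (borrow)
  3-5-1 → 5 (borrow)
  7-5-1 → 1
  6-0 → 6
  5-3 → 2
  5-1 → 4
  1-0 → 1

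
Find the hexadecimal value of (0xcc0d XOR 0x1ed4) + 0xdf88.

First 0xcc0d XOR 0x1ed4 = 0xd2d9.
Add column by column in base 16, right to left:
  9+8 = 1 carry 1
  d+8+1 = 6 carry 1
  2+f+1 = 2 carry 1
  d+d+1 = b carry 1
  final carry 1

0x1b261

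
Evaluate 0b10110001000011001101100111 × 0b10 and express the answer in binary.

0b101100010000110011011001110

Multiply each base-2 digit by 2, carrying:
  1×2 = 2 → write 0 carry 1
  1×2+1 = 3 → write 1 carry 1
  1×2+1 = 3 → write 1 carry 1
  0×2+1 = 1 → write 1
  0×2 = 0 → write 0
  1×2 = 2 → write 0 carry 1
  1×2+1 = 3 → write 1 carry 1
  0×2+1 = 1 → write 1
  1×2 = 2 → write 0 carry 1
  1×2+1 = 3 → write 1 carry 1
  0×2+1 = 1 → write 1
  0×2 = 0 → write 0
  1×2 = 2 → write 0 carry 1
  1×2+1 = 3 → write 1 carry 1
  0×2+1 = 1 → write 1
  0×2 = 0 → write 0
  0×2 = 0 → write 0
  0×2 = 0 → write 0
  1×2 = 2 → write 0 carry 1
  0×2+1 = 1 → write 1
  0×2 = 0 → write 0
  0×2 = 0 → write 0
  1×2 = 2 → write 0 carry 1
  1×2+1 = 3 → write 1 carry 1
  0×2+1 = 1 → write 1
  1×2 = 2 → write 0 carry 1
  remaining carry: 1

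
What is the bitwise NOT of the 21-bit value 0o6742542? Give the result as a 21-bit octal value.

0o1035235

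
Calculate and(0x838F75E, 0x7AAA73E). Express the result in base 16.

0x028A71E

AND each hex digit independently (no carries):
  8&7=0, 3&A=2, 8&A=8, F&A=A, 7&7=7, 5&3=1, E&E=E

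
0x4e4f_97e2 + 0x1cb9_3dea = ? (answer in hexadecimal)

Add column by column in base 16, right to left:
  2+a = c
  e+e = c carry 1
  7+d+1 = 5 carry 1
  9+3+1 = d
  f+9 = 8 carry 1
  4+b+1 = 0 carry 1
  e+c+1 = b carry 1
  4+1+1 = 6

0x6b08d5cc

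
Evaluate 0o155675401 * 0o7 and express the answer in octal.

0o1401056407

Multiply each base-8 digit by 7, carrying:
  1×7 = 7 → write 7
  0×7 = 0 → write 0
  4×7 = 28 → write 4 carry 3
  5×7+3 = 38 → write 6 carry 4
  7×7+4 = 53 → write 5 carry 6
  6×7+6 = 48 → write 0 carry 6
  5×7+6 = 41 → write 1 carry 5
  5×7+5 = 40 → write 0 carry 5
  1×7+5 = 12 → write 4 carry 1
  remaining carry: 1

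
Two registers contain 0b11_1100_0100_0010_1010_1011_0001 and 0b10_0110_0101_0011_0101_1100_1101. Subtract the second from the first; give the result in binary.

0b1010111101111010011100100

Subtract column by column in base 2:
  1-1 → 0
  0-0 → 0
  0-1 → 1 (borrow)
  0-1-1 → 0 (borrow)
  1-0-1 → 0
  1-0 → 1
  0-1 → 1 (borrow)
  1-1-1 → 1 (borrow)
  0-1-1 → 0 (borrow)
  1-0-1 → 0
  0-1 → 1 (borrow)
  1-0-1 → 0
  0-1 → 1 (borrow)
  1-1-1 → 1 (borrow)
  0-0-1 → 1 (borrow)
  0-0-1 → 1 (borrow)
  0-1-1 → 0 (borrow)
  0-0-1 → 1 (borrow)
  1-1-1 → 1 (borrow)
  0-0-1 → 1 (borrow)
  0-0-1 → 1 (borrow)
  0-1-1 → 0 (borrow)
  1-1-1 → 1 (borrow)
  1-0-1 → 0
  1-0 → 1
  1-1 → 0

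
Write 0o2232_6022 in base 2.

0b10010011010110000010010

Each octal digit is 3 bits: 2=010 2=010 3=011 2=010 6=110 0=000 2=010 2=010.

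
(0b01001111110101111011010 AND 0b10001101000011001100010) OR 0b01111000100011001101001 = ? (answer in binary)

0b1111101100011001101011

0b01001111110101111011010 AND 0b10001101000011001100010 = 0b00001101000001001000010.
Then OR with 0b01111000100011001101001.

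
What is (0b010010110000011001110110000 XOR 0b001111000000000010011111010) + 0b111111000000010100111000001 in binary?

First 0b010010110000011001110110000 XOR 0b001111000000000010011111010 = 0b011101110000011011101001010.
Add column by column in base 2, right to left:
  0+1 = 1
  1+0 = 1
  0+0 = 0
  1+0 = 1
  0+0 = 0
  0+0 = 0
  1+1 = 0 carry 1
  0+1+1 = 0 carry 1
  1+1+1 = 1 carry 1
  1+0+1 = 0 carry 1
  1+0+1 = 0 carry 1
  0+1+1 = 0 carry 1
  1+0+1 = 0 carry 1
  1+1+1 = 1 carry 1
  0+0+1 = 1
  0+0 = 0
  0+0 = 0
  0+0 = 0
  0+0 = 0
  1+0 = 1
  1+0 = 1
  1+1 = 0 carry 1
  0+1+1 = 0 carry 1
  1+1+1 = 1 carry 1
  1+1+1 = 1 carry 1
  1+1+1 = 1 carry 1
  0+1+1 = 0 carry 1
  final carry 1

0b1011100110000110000100001011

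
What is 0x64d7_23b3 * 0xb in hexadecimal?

0x4553e88b1

Multiply each base-16 digit by 11, carrying:
  3×11 = 33 → write 1 carry 2
  b×11+2 = 123 → write b carry 7
  3×11+7 = 40 → write 8 carry 2
  2×11+2 = 24 → write 8 carry 1
  7×11+1 = 78 → write e carry 4
  d×11+4 = 147 → write 3 carry 9
  4×11+9 = 53 → write 5 carry 3
  6×11+3 = 69 → write 5 carry 4
  remaining carry: 4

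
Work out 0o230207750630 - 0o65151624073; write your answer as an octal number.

Subtract column by column in base 8:
  0-3 → 5 (borrow)
  3-7-1 → 3 (borrow)
  6-0-1 → 5
  0-4 → 4 (borrow)
  5-2-1 → 2
  7-6 → 1
  7-1 → 6
  0-5 → 3 (borrow)
  2-1-1 → 0
  0-5 → 3 (borrow)
  3-6-1 → 4 (borrow)
  2-0-1 → 1

0o143036124535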